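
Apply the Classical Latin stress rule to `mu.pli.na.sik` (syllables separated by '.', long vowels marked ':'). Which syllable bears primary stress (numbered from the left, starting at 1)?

2

Classical Latin: stress the penult if heavy (long vowel or closed), else the antepenult.
Weights: 2 pli L, 3 na L, 4 sik H.
The penult (syllable 3, na) is light, so stress falls on the antepenult (syllable 2, pli).
Stress on syllable 2: mu.ˈpli.na.sik.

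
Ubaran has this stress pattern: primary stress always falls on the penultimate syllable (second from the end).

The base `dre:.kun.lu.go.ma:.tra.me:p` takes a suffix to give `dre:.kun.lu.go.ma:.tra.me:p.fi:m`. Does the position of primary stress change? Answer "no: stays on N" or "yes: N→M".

yes: 6→7

Base `dre:.kun.lu.go.ma:.tra.me:p` (7 syllables):
  The word has 7 syllables; the penultimate syllable (second from the end) is syllable 6 (tra).
  → primary stress on syllable 6.
Suffixed `dre:.kun.lu.go.ma:.tra.me:p.fi:m` (8 syllables):
  The word has 8 syllables; the penultimate syllable (second from the end) is syllable 7 (me:p).
  → primary stress on syllable 7.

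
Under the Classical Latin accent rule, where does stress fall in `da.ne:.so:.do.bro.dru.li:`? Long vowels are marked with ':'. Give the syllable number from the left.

Classical Latin: stress the penult if heavy (long vowel or closed), else the antepenult.
Weights: 5 bro L, 6 dru L, 7 li: H.
The penult (syllable 6, dru) is light, so stress falls on the antepenult (syllable 5, bro).
Stress on syllable 5: da.ne:.so:.do.ˈbro.dru.li:.

5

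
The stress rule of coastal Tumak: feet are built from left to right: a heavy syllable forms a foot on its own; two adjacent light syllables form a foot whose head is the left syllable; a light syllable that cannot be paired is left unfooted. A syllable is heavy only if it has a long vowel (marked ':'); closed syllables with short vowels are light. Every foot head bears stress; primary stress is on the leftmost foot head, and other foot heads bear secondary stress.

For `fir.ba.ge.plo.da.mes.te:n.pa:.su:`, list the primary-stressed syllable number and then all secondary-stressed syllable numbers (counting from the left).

Weights: 1 fir L, 2 ba L, 3 ge L, 4 plo L, 5 da L, 6 mes L, 7 te:n H, 8 pa: H, 9 su: H.
Parse left to right (heavy = foot alone; LL = one foot; stranded L unfooted): (ˈfir.ba) (ˈge.plo) (ˈda.mes) (ˈte:n) (ˈpa:) (ˈsu:).
Foot heads: 1, 3, 5, 7, 8, 9.
Primary stress on the leftmost head = syllable 1.
Secondary stress on 3, 5, 7, 8, 9: ˈfir.ba.ˌge.plo.ˌda.mes.ˌte:n.ˌpa:.ˌsu:.

primary 1, secondary 3, 5, 7, 8, 9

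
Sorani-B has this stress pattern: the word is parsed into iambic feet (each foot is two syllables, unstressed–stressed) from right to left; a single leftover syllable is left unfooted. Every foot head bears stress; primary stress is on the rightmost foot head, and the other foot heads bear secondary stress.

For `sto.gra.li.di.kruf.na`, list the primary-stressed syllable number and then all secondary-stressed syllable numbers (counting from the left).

Parse right to left into iambic (σˈσ) feet: (sto.ˈgra) (li.ˈdi) (kruf.ˈna).
Foot heads (stressed positions): 2, 4, 6.
End Rule Rightmost: primary stress on the rightmost head = syllable 6.
Secondary stress on 2, 4: sto.ˌgra.li.ˌdi.kruf.ˈna.

primary 6, secondary 2, 4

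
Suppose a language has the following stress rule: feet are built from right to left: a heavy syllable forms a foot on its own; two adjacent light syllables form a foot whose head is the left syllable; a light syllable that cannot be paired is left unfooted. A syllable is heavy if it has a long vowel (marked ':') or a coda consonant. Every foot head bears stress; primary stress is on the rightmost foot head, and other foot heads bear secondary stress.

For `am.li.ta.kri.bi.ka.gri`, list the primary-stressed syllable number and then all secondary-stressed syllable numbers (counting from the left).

Weights: 1 am H, 2 li L, 3 ta L, 4 kri L, 5 bi L, 6 ka L, 7 gri L.
Parse right to left (heavy = foot alone; LL = one foot; stranded L unfooted): (ˈam) (ˈli.ta) (ˈkri.bi) (ˈka.gri).
Foot heads: 1, 2, 4, 6.
Primary stress on the rightmost head = syllable 6.
Secondary stress on 1, 2, 4: ˌam.ˌli.ta.ˌkri.bi.ˈka.gri.

primary 6, secondary 1, 2, 4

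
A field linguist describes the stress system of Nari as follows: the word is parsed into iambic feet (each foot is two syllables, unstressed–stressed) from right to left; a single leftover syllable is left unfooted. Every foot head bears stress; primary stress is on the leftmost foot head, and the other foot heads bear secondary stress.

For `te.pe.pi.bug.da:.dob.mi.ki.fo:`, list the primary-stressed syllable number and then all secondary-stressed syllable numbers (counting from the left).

Parse right to left into iambic (σˈσ) feet: te (pe.ˈpi) (bug.ˈda:) (dob.ˈmi) (ki.ˈfo:). Syllable 1 is left unfooted.
Foot heads (stressed positions): 3, 5, 7, 9.
End Rule Leftmost: primary stress on the leftmost head = syllable 3.
Secondary stress on 5, 7, 9: te.pe.ˈpi.bug.ˌda:.dob.ˌmi.ki.ˌfo:.

primary 3, secondary 5, 7, 9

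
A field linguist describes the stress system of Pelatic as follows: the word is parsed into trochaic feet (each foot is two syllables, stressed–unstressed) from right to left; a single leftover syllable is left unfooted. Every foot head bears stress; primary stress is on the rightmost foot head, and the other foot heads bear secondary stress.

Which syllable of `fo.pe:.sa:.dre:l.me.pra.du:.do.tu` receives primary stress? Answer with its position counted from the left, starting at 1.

Parse right to left into trochaic (ˈσσ) feet: fo (ˈpe:.sa:) (ˈdre:l.me) (ˈpra.du:) (ˈdo.tu). Syllable 1 is left unfooted.
Foot heads (stressed positions): 2, 4, 6, 8.
End Rule Rightmost: primary stress on the rightmost head = syllable 8.
Primary stress: syllable 8 → fo.pe:.sa:.dre:l.me.pra.du:.ˈdo.tu.

8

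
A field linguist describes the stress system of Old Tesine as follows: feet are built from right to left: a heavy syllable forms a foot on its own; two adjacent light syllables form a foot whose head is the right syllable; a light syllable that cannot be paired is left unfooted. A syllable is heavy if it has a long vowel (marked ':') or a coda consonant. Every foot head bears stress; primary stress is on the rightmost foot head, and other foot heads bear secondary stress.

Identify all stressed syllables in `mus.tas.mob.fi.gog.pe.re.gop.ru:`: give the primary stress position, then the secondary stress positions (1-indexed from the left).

Weights: 1 mus H, 2 tas H, 3 mob H, 4 fi L, 5 gog H, 6 pe L, 7 re L, 8 gop H, 9 ru: H.
Parse right to left (heavy = foot alone; LL = one foot; stranded L unfooted): (ˈmus) (ˈtas) (ˈmob) fi (ˈgog) (pe.ˈre) (ˈgop) (ˈru:).
Foot heads: 1, 2, 3, 5, 7, 8, 9.
Primary stress on the rightmost head = syllable 9.
Secondary stress on 1, 2, 3, 5, 7, 8: ˌmus.ˌtas.ˌmob.fi.ˌgog.pe.ˌre.ˌgop.ˈru:.

primary 9, secondary 1, 2, 3, 5, 7, 8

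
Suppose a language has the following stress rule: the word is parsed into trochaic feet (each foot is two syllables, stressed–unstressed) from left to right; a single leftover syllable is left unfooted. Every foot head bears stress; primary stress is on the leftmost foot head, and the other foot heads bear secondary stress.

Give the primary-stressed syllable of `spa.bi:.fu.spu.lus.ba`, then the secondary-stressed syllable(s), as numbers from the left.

Parse left to right into trochaic (ˈσσ) feet: (ˈspa.bi:) (ˈfu.spu) (ˈlus.ba).
Foot heads (stressed positions): 1, 3, 5.
End Rule Leftmost: primary stress on the leftmost head = syllable 1.
Secondary stress on 3, 5: ˈspa.bi:.ˌfu.spu.ˌlus.ba.

primary 1, secondary 3, 5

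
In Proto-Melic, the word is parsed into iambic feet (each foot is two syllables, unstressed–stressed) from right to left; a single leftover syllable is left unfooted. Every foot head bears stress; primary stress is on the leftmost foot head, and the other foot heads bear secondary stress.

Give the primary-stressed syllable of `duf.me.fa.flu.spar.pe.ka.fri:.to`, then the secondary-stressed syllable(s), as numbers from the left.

Parse right to left into iambic (σˈσ) feet: duf (me.ˈfa) (flu.ˈspar) (pe.ˈka) (fri:.ˈto). Syllable 1 is left unfooted.
Foot heads (stressed positions): 3, 5, 7, 9.
End Rule Leftmost: primary stress on the leftmost head = syllable 3.
Secondary stress on 5, 7, 9: duf.me.ˈfa.flu.ˌspar.pe.ˌka.fri:.ˌto.

primary 3, secondary 5, 7, 9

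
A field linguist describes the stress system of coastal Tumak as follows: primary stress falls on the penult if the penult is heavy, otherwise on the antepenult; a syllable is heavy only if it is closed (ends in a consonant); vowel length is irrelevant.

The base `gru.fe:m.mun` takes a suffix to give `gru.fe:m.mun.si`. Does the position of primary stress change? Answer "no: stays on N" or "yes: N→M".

yes: 2→3

Base `gru.fe:m.mun` (3 syllables):
  Weights: 1 gru L, 2 fe:m H, 3 mun H.
  The penult (syllable 2, fe:m) is heavy, so it takes stress.
  → primary stress on syllable 2.
Suffixed `gru.fe:m.mun.si` (4 syllables):
  Weights: 2 fe:m H, 3 mun H, 4 si L.
  The penult (syllable 3, mun) is heavy, so it takes stress.
  → primary stress on syllable 3.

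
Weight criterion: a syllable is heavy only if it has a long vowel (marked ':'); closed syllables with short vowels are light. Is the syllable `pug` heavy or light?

light

`pug`: short vowel, closed (coda /g/). Short vowel → light.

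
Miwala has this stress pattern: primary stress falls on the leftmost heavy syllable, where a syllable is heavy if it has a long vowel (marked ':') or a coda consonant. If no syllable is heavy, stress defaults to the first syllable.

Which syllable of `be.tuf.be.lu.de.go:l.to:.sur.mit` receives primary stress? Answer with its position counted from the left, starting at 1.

2

Weights: 1 be L, 2 tuf H, 3 be L, 4 lu L, 5 de L, 6 go:l H, 7 to: H, 8 sur H, 9 mit H.
Heavy syllables in the domain: 2, 6, 7, 8, 9. The leftmost is syllable 2 (tuf).
Primary stress: syllable 2 → be.ˈtuf.be.lu.de.go:l.to:.sur.mit.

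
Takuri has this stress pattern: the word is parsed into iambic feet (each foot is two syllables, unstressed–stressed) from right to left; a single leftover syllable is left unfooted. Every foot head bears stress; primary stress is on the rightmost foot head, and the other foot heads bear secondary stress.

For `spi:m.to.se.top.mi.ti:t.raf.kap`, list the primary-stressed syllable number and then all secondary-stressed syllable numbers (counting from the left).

Parse right to left into iambic (σˈσ) feet: (spi:m.ˈto) (se.ˈtop) (mi.ˈti:t) (raf.ˈkap).
Foot heads (stressed positions): 2, 4, 6, 8.
End Rule Rightmost: primary stress on the rightmost head = syllable 8.
Secondary stress on 2, 4, 6: spi:m.ˌto.se.ˌtop.mi.ˌti:t.raf.ˈkap.

primary 8, secondary 2, 4, 6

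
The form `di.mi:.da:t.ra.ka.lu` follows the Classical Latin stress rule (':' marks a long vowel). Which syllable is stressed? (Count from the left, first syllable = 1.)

Classical Latin: stress the penult if heavy (long vowel or closed), else the antepenult.
Weights: 4 ra L, 5 ka L, 6 lu L.
The penult (syllable 5, ka) is light, so stress falls on the antepenult (syllable 4, ra).
Stress on syllable 4: di.mi:.da:t.ˈra.ka.lu.

4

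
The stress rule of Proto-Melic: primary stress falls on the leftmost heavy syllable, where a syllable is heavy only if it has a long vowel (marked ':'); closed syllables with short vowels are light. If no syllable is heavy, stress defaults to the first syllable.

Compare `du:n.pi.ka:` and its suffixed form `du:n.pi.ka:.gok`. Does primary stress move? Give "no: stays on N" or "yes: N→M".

Base `du:n.pi.ka:` (3 syllables):
  Weights: 1 du:n H, 2 pi L, 3 ka: H.
  Heavy syllables in the domain: 1, 3. The leftmost is syllable 1 (du:n).
  → primary stress on syllable 1.
Suffixed `du:n.pi.ka:.gok` (4 syllables):
  Weights: 1 du:n H, 2 pi L, 3 ka: H, 4 gok L.
  Heavy syllables in the domain: 1, 3. The leftmost is syllable 1 (du:n).
  → primary stress on syllable 1.

no: stays on 1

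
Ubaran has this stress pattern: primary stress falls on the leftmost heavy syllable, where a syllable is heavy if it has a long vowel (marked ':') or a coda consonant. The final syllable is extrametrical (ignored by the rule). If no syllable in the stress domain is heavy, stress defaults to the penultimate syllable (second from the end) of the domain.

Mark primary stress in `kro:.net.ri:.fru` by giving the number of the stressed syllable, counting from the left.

The final syllable (4, fru) is extrametrical; the stress domain is syllables 1–3.
Weights: 1 kro: H, 2 net H, 3 ri: H.
Heavy syllables in the domain: 1, 2, 3. The leftmost is syllable 1 (kro:).
Primary stress: syllable 1 → ˈkro:.net.ri:.fru.

1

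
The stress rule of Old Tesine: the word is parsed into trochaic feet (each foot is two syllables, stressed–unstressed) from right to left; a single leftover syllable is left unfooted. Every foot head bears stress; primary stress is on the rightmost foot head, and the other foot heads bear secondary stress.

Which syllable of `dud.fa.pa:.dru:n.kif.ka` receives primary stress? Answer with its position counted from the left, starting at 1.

Parse right to left into trochaic (ˈσσ) feet: (ˈdud.fa) (ˈpa:.dru:n) (ˈkif.ka).
Foot heads (stressed positions): 1, 3, 5.
End Rule Rightmost: primary stress on the rightmost head = syllable 5.
Primary stress: syllable 5 → dud.fa.pa:.dru:n.ˈkif.ka.

5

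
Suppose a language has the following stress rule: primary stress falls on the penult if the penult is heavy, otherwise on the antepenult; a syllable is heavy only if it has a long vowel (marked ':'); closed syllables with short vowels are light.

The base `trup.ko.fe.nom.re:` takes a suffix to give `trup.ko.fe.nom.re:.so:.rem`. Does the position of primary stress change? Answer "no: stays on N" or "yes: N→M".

yes: 3→6

Base `trup.ko.fe.nom.re:` (5 syllables):
  Weights: 3 fe L, 4 nom L, 5 re: H.
  The penult (syllable 4, nom) is light, so stress falls on the antepenult (syllable 3, fe).
  → primary stress on syllable 3.
Suffixed `trup.ko.fe.nom.re:.so:.rem` (7 syllables):
  Weights: 5 re: H, 6 so: H, 7 rem L.
  The penult (syllable 6, so:) is heavy, so it takes stress.
  → primary stress on syllable 6.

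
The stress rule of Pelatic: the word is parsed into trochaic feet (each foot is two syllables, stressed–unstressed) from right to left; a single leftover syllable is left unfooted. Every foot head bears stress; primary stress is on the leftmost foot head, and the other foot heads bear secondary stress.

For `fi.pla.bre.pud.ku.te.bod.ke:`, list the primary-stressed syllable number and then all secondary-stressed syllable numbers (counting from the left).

primary 1, secondary 3, 5, 7

Parse right to left into trochaic (ˈσσ) feet: (ˈfi.pla) (ˈbre.pud) (ˈku.te) (ˈbod.ke:).
Foot heads (stressed positions): 1, 3, 5, 7.
End Rule Leftmost: primary stress on the leftmost head = syllable 1.
Secondary stress on 3, 5, 7: ˈfi.pla.ˌbre.pud.ˌku.te.ˌbod.ke:.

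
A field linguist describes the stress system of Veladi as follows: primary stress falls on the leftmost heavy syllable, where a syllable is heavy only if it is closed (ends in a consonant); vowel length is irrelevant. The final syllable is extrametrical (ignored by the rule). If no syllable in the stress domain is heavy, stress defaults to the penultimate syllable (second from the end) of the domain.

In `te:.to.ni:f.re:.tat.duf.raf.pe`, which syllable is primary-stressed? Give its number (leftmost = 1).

The final syllable (8, pe) is extrametrical; the stress domain is syllables 1–7.
Weights: 1 te: L, 2 to L, 3 ni:f H, 4 re: L, 5 tat H, 6 duf H, 7 raf H.
Heavy syllables in the domain: 3, 5, 6, 7. The leftmost is syllable 3 (ni:f).
Primary stress: syllable 3 → te:.to.ˈni:f.re:.tat.duf.raf.pe.

3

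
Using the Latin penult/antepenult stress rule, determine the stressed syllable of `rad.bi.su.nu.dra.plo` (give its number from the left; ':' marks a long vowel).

4

Classical Latin: stress the penult if heavy (long vowel or closed), else the antepenult.
Weights: 4 nu L, 5 dra L, 6 plo L.
The penult (syllable 5, dra) is light, so stress falls on the antepenult (syllable 4, nu).
Stress on syllable 4: rad.bi.su.ˈnu.dra.plo.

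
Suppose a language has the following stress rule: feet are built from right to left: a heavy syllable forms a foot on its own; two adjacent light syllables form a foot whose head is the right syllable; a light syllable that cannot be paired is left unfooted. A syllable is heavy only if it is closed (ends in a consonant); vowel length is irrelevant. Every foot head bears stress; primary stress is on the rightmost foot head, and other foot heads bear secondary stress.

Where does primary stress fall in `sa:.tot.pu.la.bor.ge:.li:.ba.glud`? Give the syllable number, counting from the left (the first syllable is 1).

9

Weights: 1 sa: L, 2 tot H, 3 pu L, 4 la L, 5 bor H, 6 ge: L, 7 li: L, 8 ba L, 9 glud H.
Parse right to left (heavy = foot alone; LL = one foot; stranded L unfooted): sa: (ˈtot) (pu.ˈla) (ˈbor) ge: (li:.ˈba) (ˈglud).
Foot heads: 2, 4, 5, 8, 9.
Primary stress on the rightmost head = syllable 9.
Primary stress: syllable 9 → sa:.tot.pu.la.bor.ge:.li:.ba.ˈglud.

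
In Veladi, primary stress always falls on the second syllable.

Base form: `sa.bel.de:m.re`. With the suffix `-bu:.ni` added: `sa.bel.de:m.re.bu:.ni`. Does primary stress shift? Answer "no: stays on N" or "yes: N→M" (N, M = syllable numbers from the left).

Base `sa.bel.de:m.re` (4 syllables):
  The word has 4 syllables; the second syllable is syllable 2 (bel).
  → primary stress on syllable 2.
Suffixed `sa.bel.de:m.re.bu:.ni` (6 syllables):
  The word has 6 syllables; the second syllable is syllable 2 (bel).
  → primary stress on syllable 2.

no: stays on 2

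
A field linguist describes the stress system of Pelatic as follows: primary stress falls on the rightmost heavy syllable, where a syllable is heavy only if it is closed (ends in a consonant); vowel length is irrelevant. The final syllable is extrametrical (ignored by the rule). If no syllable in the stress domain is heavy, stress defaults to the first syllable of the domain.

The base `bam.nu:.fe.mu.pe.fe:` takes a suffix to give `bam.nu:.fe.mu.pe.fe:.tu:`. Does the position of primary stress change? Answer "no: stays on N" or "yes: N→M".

Base `bam.nu:.fe.mu.pe.fe:` (6 syllables):
  The final syllable (6, fe:) is extrametrical; the stress domain is syllables 1–5.
  Weights: 1 bam H, 2 nu: L, 3 fe L, 4 mu L, 5 pe L.
  Heavy syllables in the domain: 1. The rightmost is syllable 1 (bam).
  → primary stress on syllable 1.
Suffixed `bam.nu:.fe.mu.pe.fe:.tu:` (7 syllables):
  The final syllable (7, tu:) is extrametrical; the stress domain is syllables 1–6.
  Weights: 1 bam H, 2 nu: L, 3 fe L, 4 mu L, 5 pe L, 6 fe: L.
  Heavy syllables in the domain: 1. The rightmost is syllable 1 (bam).
  → primary stress on syllable 1.

no: stays on 1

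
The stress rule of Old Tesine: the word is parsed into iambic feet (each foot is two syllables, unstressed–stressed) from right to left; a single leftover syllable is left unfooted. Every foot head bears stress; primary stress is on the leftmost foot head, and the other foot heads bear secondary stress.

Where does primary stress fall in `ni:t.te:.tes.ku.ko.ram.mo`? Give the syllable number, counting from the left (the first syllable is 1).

Parse right to left into iambic (σˈσ) feet: ni:t (te:.ˈtes) (ku.ˈko) (ram.ˈmo). Syllable 1 is left unfooted.
Foot heads (stressed positions): 3, 5, 7.
End Rule Leftmost: primary stress on the leftmost head = syllable 3.
Primary stress: syllable 3 → ni:t.te:.ˈtes.ku.ko.ram.mo.

3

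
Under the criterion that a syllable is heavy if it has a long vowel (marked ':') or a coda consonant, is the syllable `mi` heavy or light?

light

`mi`: short vowel, open (no coda). Short vowel, open → light.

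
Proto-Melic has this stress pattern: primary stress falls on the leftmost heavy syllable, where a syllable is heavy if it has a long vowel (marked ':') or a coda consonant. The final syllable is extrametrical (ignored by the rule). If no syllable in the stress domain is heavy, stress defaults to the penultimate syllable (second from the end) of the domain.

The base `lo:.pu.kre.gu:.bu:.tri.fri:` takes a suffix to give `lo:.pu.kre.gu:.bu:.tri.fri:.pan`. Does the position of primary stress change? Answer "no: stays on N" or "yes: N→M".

Base `lo:.pu.kre.gu:.bu:.tri.fri:` (7 syllables):
  The final syllable (7, fri:) is extrametrical; the stress domain is syllables 1–6.
  Weights: 1 lo: H, 2 pu L, 3 kre L, 4 gu: H, 5 bu: H, 6 tri L.
  Heavy syllables in the domain: 1, 4, 5. The leftmost is syllable 1 (lo:).
  → primary stress on syllable 1.
Suffixed `lo:.pu.kre.gu:.bu:.tri.fri:.pan` (8 syllables):
  The final syllable (8, pan) is extrametrical; the stress domain is syllables 1–7.
  Weights: 1 lo: H, 2 pu L, 3 kre L, 4 gu: H, 5 bu: H, 6 tri L, 7 fri: H.
  Heavy syllables in the domain: 1, 4, 5, 7. The leftmost is syllable 1 (lo:).
  → primary stress on syllable 1.

no: stays on 1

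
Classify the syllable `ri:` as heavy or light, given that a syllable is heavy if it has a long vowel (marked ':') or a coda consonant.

heavy

`ri:`: long vowel, open (no coda). Long vowel → heavy.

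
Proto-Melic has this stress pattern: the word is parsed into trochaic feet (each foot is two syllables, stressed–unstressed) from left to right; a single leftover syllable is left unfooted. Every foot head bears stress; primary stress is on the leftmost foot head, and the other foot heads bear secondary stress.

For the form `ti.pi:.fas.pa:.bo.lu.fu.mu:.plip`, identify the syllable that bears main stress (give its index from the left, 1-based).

1

Parse left to right into trochaic (ˈσσ) feet: (ˈti.pi:) (ˈfas.pa:) (ˈbo.lu) (ˈfu.mu:) plip. Syllable 9 is left unfooted.
Foot heads (stressed positions): 1, 3, 5, 7.
End Rule Leftmost: primary stress on the leftmost head = syllable 1.
Primary stress: syllable 1 → ˈti.pi:.fas.pa:.bo.lu.fu.mu:.plip.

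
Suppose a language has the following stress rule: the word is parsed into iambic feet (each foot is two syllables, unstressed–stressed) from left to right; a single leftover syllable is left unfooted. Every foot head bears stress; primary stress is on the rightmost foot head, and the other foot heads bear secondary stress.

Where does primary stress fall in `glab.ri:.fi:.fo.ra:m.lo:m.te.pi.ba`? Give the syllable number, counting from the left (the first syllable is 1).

Parse left to right into iambic (σˈσ) feet: (glab.ˈri:) (fi:.ˈfo) (ra:m.ˈlo:m) (te.ˈpi) ba. Syllable 9 is left unfooted.
Foot heads (stressed positions): 2, 4, 6, 8.
End Rule Rightmost: primary stress on the rightmost head = syllable 8.
Primary stress: syllable 8 → glab.ri:.fi:.fo.ra:m.lo:m.te.ˈpi.ba.

8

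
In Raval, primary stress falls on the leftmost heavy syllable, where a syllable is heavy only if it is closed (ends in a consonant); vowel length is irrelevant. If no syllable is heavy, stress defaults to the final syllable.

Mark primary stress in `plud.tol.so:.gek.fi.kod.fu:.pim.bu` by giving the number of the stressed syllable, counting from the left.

Weights: 1 plud H, 2 tol H, 3 so: L, 4 gek H, 5 fi L, 6 kod H, 7 fu: L, 8 pim H, 9 bu L.
Heavy syllables in the domain: 1, 2, 4, 6, 8. The leftmost is syllable 1 (plud).
Primary stress: syllable 1 → ˈplud.tol.so:.gek.fi.kod.fu:.pim.bu.

1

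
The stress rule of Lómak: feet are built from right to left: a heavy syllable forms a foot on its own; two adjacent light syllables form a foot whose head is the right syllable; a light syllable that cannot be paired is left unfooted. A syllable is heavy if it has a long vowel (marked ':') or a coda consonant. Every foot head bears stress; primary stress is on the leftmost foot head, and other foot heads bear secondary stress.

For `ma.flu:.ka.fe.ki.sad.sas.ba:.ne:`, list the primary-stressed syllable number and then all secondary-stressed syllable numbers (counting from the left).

primary 2, secondary 5, 6, 7, 8, 9

Weights: 1 ma L, 2 flu: H, 3 ka L, 4 fe L, 5 ki L, 6 sad H, 7 sas H, 8 ba: H, 9 ne: H.
Parse right to left (heavy = foot alone; LL = one foot; stranded L unfooted): ma (ˈflu:) ka (fe.ˈki) (ˈsad) (ˈsas) (ˈba:) (ˈne:).
Foot heads: 2, 5, 6, 7, 8, 9.
Primary stress on the leftmost head = syllable 2.
Secondary stress on 5, 6, 7, 8, 9: ma.ˈflu:.ka.fe.ˌki.ˌsad.ˌsas.ˌba:.ˌne:.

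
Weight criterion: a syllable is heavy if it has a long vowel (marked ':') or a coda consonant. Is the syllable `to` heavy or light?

`to`: short vowel, open (no coda). Short vowel, open → light.

light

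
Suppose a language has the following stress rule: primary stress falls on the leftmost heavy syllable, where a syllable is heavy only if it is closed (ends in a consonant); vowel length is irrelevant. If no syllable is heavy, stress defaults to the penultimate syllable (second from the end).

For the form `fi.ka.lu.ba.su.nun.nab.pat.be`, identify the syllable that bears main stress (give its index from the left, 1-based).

Weights: 1 fi L, 2 ka L, 3 lu L, 4 ba L, 5 su L, 6 nun H, 7 nab H, 8 pat H, 9 be L.
Heavy syllables in the domain: 6, 7, 8. The leftmost is syllable 6 (nun).
Primary stress: syllable 6 → fi.ka.lu.ba.su.ˈnun.nab.pat.be.

6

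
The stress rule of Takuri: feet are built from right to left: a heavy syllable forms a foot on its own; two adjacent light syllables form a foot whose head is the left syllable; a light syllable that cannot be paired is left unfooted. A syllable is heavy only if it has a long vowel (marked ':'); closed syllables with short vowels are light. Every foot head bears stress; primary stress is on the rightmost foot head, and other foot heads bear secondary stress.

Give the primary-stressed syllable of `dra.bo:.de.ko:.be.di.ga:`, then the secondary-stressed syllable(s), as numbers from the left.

primary 7, secondary 2, 4, 5

Weights: 1 dra L, 2 bo: H, 3 de L, 4 ko: H, 5 be L, 6 di L, 7 ga: H.
Parse right to left (heavy = foot alone; LL = one foot; stranded L unfooted): dra (ˈbo:) de (ˈko:) (ˈbe.di) (ˈga:).
Foot heads: 2, 4, 5, 7.
Primary stress on the rightmost head = syllable 7.
Secondary stress on 2, 4, 5: dra.ˌbo:.de.ˌko:.ˌbe.di.ˈga:.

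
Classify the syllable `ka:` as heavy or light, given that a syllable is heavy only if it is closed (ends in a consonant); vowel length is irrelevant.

light

`ka:`: long vowel, open (no coda). Open (no coda) → light.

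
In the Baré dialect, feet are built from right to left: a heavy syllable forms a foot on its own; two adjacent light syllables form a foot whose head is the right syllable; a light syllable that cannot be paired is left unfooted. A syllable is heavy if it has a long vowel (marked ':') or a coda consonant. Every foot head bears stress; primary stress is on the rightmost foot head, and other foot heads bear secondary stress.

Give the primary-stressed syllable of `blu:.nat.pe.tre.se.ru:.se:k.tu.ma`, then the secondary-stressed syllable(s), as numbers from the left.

primary 9, secondary 1, 2, 5, 6, 7

Weights: 1 blu: H, 2 nat H, 3 pe L, 4 tre L, 5 se L, 6 ru: H, 7 se:k H, 8 tu L, 9 ma L.
Parse right to left (heavy = foot alone; LL = one foot; stranded L unfooted): (ˈblu:) (ˈnat) pe (tre.ˈse) (ˈru:) (ˈse:k) (tu.ˈma).
Foot heads: 1, 2, 5, 6, 7, 9.
Primary stress on the rightmost head = syllable 9.
Secondary stress on 1, 2, 5, 6, 7: ˌblu:.ˌnat.pe.tre.ˌse.ˌru:.ˌse:k.tu.ˈma.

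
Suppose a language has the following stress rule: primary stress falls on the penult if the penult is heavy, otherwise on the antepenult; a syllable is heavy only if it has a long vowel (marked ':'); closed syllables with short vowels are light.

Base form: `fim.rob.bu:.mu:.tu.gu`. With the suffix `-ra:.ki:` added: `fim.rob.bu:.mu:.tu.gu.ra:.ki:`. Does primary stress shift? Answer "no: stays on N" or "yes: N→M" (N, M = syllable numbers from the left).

Base `fim.rob.bu:.mu:.tu.gu` (6 syllables):
  Weights: 4 mu: H, 5 tu L, 6 gu L.
  The penult (syllable 5, tu) is light, so stress falls on the antepenult (syllable 4, mu:).
  → primary stress on syllable 4.
Suffixed `fim.rob.bu:.mu:.tu.gu.ra:.ki:` (8 syllables):
  Weights: 6 gu L, 7 ra: H, 8 ki: H.
  The penult (syllable 7, ra:) is heavy, so it takes stress.
  → primary stress on syllable 7.

yes: 4→7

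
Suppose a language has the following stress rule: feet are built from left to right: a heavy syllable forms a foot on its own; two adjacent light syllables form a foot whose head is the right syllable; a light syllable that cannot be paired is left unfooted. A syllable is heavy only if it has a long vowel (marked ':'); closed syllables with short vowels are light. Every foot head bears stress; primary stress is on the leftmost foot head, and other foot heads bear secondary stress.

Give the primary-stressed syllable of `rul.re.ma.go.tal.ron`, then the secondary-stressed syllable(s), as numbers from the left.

Weights: 1 rul L, 2 re L, 3 ma L, 4 go L, 5 tal L, 6 ron L.
Parse left to right (heavy = foot alone; LL = one foot; stranded L unfooted): (rul.ˈre) (ma.ˈgo) (tal.ˈron).
Foot heads: 2, 4, 6.
Primary stress on the leftmost head = syllable 2.
Secondary stress on 4, 6: rul.ˈre.ma.ˌgo.tal.ˌron.

primary 2, secondary 4, 6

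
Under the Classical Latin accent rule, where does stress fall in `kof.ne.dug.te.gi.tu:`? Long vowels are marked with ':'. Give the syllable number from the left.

Classical Latin: stress the penult if heavy (long vowel or closed), else the antepenult.
Weights: 4 te L, 5 gi L, 6 tu: H.
The penult (syllable 5, gi) is light, so stress falls on the antepenult (syllable 4, te).
Stress on syllable 4: kof.ne.dug.ˈte.gi.tu:.

4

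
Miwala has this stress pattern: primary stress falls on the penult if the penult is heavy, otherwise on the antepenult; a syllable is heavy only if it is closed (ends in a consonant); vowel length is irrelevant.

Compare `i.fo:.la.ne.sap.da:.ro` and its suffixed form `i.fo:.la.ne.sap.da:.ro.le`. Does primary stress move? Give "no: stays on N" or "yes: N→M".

Base `i.fo:.la.ne.sap.da:.ro` (7 syllables):
  Weights: 5 sap H, 6 da: L, 7 ro L.
  The penult (syllable 6, da:) is light, so stress falls on the antepenult (syllable 5, sap).
  → primary stress on syllable 5.
Suffixed `i.fo:.la.ne.sap.da:.ro.le` (8 syllables):
  Weights: 6 da: L, 7 ro L, 8 le L.
  The penult (syllable 7, ro) is light, so stress falls on the antepenult (syllable 6, da:).
  → primary stress on syllable 6.

yes: 5→6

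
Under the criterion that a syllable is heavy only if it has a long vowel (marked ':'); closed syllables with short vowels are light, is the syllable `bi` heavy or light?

`bi`: short vowel, open (no coda). Short vowel → light.

light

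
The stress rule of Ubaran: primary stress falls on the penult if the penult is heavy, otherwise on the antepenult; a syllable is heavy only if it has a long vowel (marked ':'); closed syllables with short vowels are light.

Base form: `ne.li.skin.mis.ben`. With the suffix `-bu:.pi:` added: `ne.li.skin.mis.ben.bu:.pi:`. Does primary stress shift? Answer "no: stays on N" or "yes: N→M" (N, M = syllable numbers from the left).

yes: 3→6

Base `ne.li.skin.mis.ben` (5 syllables):
  Weights: 3 skin L, 4 mis L, 5 ben L.
  The penult (syllable 4, mis) is light, so stress falls on the antepenult (syllable 3, skin).
  → primary stress on syllable 3.
Suffixed `ne.li.skin.mis.ben.bu:.pi:` (7 syllables):
  Weights: 5 ben L, 6 bu: H, 7 pi: H.
  The penult (syllable 6, bu:) is heavy, so it takes stress.
  → primary stress on syllable 6.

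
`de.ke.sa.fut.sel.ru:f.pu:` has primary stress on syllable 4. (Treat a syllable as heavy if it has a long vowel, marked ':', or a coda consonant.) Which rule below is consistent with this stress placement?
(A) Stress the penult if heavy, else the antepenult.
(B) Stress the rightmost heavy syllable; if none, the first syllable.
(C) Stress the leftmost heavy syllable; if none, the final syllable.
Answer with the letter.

Rule A → syllable 6 (observed: 4).
Rule B → syllable 7 (observed: 4).
Rule C → syllable 4 ✓.

C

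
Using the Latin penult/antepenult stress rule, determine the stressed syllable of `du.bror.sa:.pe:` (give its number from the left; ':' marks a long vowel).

3

Classical Latin: stress the penult if heavy (long vowel or closed), else the antepenult.
Weights: 2 bror H, 3 sa: H, 4 pe: H.
The penult (syllable 3, sa:) is heavy, so it takes stress.
Stress on syllable 3: du.bror.ˈsa:.pe:.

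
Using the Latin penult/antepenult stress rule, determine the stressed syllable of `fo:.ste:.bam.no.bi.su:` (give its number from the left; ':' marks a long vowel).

Classical Latin: stress the penult if heavy (long vowel or closed), else the antepenult.
Weights: 4 no L, 5 bi L, 6 su: H.
The penult (syllable 5, bi) is light, so stress falls on the antepenult (syllable 4, no).
Stress on syllable 4: fo:.ste:.bam.ˈno.bi.su:.

4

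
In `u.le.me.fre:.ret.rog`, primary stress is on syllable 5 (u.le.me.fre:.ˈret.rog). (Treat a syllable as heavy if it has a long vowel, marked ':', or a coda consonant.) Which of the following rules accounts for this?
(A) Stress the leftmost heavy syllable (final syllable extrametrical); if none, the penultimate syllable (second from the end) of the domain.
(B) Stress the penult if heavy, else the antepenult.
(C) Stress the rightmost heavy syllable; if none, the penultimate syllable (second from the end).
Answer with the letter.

B

Rule A → syllable 4 (observed: 5).
Rule B → syllable 5 ✓.
Rule C → syllable 6 (observed: 5).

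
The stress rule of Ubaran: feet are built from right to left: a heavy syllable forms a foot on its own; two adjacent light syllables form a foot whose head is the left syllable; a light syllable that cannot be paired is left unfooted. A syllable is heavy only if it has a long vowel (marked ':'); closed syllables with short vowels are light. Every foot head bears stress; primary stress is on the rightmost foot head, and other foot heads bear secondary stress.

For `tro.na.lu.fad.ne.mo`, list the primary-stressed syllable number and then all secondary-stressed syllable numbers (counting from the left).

Weights: 1 tro L, 2 na L, 3 lu L, 4 fad L, 5 ne L, 6 mo L.
Parse right to left (heavy = foot alone; LL = one foot; stranded L unfooted): (ˈtro.na) (ˈlu.fad) (ˈne.mo).
Foot heads: 1, 3, 5.
Primary stress on the rightmost head = syllable 5.
Secondary stress on 1, 3: ˌtro.na.ˌlu.fad.ˈne.mo.

primary 5, secondary 1, 3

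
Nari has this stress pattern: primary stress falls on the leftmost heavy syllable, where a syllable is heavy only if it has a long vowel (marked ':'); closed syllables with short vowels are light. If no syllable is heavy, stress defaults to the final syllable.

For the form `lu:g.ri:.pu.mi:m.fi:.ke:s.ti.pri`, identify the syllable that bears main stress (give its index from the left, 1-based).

1

Weights: 1 lu:g H, 2 ri: H, 3 pu L, 4 mi:m H, 5 fi: H, 6 ke:s H, 7 ti L, 8 pri L.
Heavy syllables in the domain: 1, 2, 4, 5, 6. The leftmost is syllable 1 (lu:g).
Primary stress: syllable 1 → ˈlu:g.ri:.pu.mi:m.fi:.ke:s.ti.pri.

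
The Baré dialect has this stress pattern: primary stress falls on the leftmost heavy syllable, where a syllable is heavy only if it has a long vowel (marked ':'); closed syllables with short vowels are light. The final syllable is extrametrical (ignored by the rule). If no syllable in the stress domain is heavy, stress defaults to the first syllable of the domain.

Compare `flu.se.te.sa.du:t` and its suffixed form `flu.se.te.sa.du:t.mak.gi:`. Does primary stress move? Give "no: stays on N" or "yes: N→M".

Base `flu.se.te.sa.du:t` (5 syllables):
  The final syllable (5, du:t) is extrametrical; the stress domain is syllables 1–4.
  Weights: 1 flu L, 2 se L, 3 te L, 4 sa L.
  No heavy syllable in the domain; default to the first syllable of the domain = syllable 1.
  → primary stress on syllable 1.
Suffixed `flu.se.te.sa.du:t.mak.gi:` (7 syllables):
  The final syllable (7, gi:) is extrametrical; the stress domain is syllables 1–6.
  Weights: 1 flu L, 2 se L, 3 te L, 4 sa L, 5 du:t H, 6 mak L.
  Heavy syllables in the domain: 5. The leftmost is syllable 5 (du:t).
  → primary stress on syllable 5.

yes: 1→5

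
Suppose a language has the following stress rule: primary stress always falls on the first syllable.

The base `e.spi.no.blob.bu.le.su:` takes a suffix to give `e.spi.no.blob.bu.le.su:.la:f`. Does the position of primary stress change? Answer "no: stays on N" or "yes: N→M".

Base `e.spi.no.blob.bu.le.su:` (7 syllables):
  The word has 7 syllables; the first syllable is syllable 1 (e).
  → primary stress on syllable 1.
Suffixed `e.spi.no.blob.bu.le.su:.la:f` (8 syllables):
  The word has 8 syllables; the first syllable is syllable 1 (e).
  → primary stress on syllable 1.

no: stays on 1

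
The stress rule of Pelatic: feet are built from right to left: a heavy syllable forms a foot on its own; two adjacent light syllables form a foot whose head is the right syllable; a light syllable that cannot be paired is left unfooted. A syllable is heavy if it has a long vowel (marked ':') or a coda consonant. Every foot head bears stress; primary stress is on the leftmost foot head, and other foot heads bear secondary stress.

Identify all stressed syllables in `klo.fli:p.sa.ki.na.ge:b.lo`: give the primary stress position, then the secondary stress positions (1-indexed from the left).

primary 2, secondary 5, 6

Weights: 1 klo L, 2 fli:p H, 3 sa L, 4 ki L, 5 na L, 6 ge:b H, 7 lo L.
Parse right to left (heavy = foot alone; LL = one foot; stranded L unfooted): klo (ˈfli:p) sa (ki.ˈna) (ˈge:b) lo.
Foot heads: 2, 5, 6.
Primary stress on the leftmost head = syllable 2.
Secondary stress on 5, 6: klo.ˈfli:p.sa.ki.ˌna.ˌge:b.lo.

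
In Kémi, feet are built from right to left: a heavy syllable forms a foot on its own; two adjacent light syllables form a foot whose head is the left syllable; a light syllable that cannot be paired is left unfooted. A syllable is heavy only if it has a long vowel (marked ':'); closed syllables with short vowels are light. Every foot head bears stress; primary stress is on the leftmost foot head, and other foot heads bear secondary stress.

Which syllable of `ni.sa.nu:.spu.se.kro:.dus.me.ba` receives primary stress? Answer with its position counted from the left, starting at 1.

1

Weights: 1 ni L, 2 sa L, 3 nu: H, 4 spu L, 5 se L, 6 kro: H, 7 dus L, 8 me L, 9 ba L.
Parse right to left (heavy = foot alone; LL = one foot; stranded L unfooted): (ˈni.sa) (ˈnu:) (ˈspu.se) (ˈkro:) dus (ˈme.ba).
Foot heads: 1, 3, 4, 6, 8.
Primary stress on the leftmost head = syllable 1.
Primary stress: syllable 1 → ˈni.sa.nu:.spu.se.kro:.dus.me.ba.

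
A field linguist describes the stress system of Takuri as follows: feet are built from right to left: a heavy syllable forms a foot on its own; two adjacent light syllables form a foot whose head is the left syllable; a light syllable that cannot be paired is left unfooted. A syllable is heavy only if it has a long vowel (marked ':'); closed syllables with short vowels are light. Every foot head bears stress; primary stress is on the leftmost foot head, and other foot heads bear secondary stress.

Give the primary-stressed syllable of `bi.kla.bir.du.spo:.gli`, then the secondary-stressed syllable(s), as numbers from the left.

primary 1, secondary 3, 5

Weights: 1 bi L, 2 kla L, 3 bir L, 4 du L, 5 spo: H, 6 gli L.
Parse right to left (heavy = foot alone; LL = one foot; stranded L unfooted): (ˈbi.kla) (ˈbir.du) (ˈspo:) gli.
Foot heads: 1, 3, 5.
Primary stress on the leftmost head = syllable 1.
Secondary stress on 3, 5: ˈbi.kla.ˌbir.du.ˌspo:.gli.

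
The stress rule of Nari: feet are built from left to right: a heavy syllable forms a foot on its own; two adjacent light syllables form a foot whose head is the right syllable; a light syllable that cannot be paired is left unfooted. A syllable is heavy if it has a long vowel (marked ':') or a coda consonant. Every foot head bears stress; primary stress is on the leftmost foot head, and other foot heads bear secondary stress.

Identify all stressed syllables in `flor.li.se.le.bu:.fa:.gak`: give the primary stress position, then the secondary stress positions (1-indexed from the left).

Weights: 1 flor H, 2 li L, 3 se L, 4 le L, 5 bu: H, 6 fa: H, 7 gak H.
Parse left to right (heavy = foot alone; LL = one foot; stranded L unfooted): (ˈflor) (li.ˈse) le (ˈbu:) (ˈfa:) (ˈgak).
Foot heads: 1, 3, 5, 6, 7.
Primary stress on the leftmost head = syllable 1.
Secondary stress on 3, 5, 6, 7: ˈflor.li.ˌse.le.ˌbu:.ˌfa:.ˌgak.

primary 1, secondary 3, 5, 6, 7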